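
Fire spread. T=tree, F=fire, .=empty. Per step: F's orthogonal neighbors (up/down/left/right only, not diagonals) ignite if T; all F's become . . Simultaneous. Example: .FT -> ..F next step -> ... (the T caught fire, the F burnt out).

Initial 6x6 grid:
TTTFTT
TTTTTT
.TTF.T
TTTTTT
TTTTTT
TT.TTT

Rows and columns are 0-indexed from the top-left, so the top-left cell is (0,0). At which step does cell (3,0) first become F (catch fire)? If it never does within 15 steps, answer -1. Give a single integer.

Step 1: cell (3,0)='T' (+5 fires, +2 burnt)
Step 2: cell (3,0)='T' (+8 fires, +5 burnt)
Step 3: cell (3,0)='T' (+8 fires, +8 burnt)
Step 4: cell (3,0)='F' (+6 fires, +8 burnt)
  -> target ignites at step 4
Step 5: cell (3,0)='.' (+3 fires, +6 burnt)
Step 6: cell (3,0)='.' (+1 fires, +3 burnt)
Step 7: cell (3,0)='.' (+0 fires, +1 burnt)
  fire out at step 7

4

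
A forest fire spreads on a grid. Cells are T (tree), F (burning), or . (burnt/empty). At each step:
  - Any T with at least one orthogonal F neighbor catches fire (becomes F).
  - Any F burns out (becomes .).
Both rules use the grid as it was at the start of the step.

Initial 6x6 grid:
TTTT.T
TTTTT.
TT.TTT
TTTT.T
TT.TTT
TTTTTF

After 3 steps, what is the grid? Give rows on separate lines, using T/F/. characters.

Step 1: 2 trees catch fire, 1 burn out
  TTTT.T
  TTTTT.
  TT.TTT
  TTTT.T
  TT.TTF
  TTTTF.
Step 2: 3 trees catch fire, 2 burn out
  TTTT.T
  TTTTT.
  TT.TTT
  TTTT.F
  TT.TF.
  TTTF..
Step 3: 3 trees catch fire, 3 burn out
  TTTT.T
  TTTTT.
  TT.TTF
  TTTT..
  TT.F..
  TTF...

TTTT.T
TTTTT.
TT.TTF
TTTT..
TT.F..
TTF...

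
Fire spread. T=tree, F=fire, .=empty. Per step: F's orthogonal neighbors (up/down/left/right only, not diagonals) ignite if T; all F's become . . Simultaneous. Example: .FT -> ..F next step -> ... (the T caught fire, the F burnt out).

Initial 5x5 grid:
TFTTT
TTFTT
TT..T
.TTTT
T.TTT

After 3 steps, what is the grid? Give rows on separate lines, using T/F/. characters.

Step 1: 4 trees catch fire, 2 burn out
  F.FTT
  TF.FT
  TT..T
  .TTTT
  T.TTT
Step 2: 4 trees catch fire, 4 burn out
  ...FT
  F...F
  TF..T
  .TTTT
  T.TTT
Step 3: 4 trees catch fire, 4 burn out
  ....F
  .....
  F...F
  .FTTT
  T.TTT

....F
.....
F...F
.FTTT
T.TTT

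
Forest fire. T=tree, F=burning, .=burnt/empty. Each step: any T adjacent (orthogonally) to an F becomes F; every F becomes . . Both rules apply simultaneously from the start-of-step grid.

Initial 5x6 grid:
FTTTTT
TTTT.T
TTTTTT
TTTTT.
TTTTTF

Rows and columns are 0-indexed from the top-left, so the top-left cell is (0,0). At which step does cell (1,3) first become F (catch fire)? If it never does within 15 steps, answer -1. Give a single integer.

Step 1: cell (1,3)='T' (+3 fires, +2 burnt)
Step 2: cell (1,3)='T' (+5 fires, +3 burnt)
Step 3: cell (1,3)='T' (+7 fires, +5 burnt)
Step 4: cell (1,3)='F' (+9 fires, +7 burnt)
  -> target ignites at step 4
Step 5: cell (1,3)='.' (+2 fires, +9 burnt)
Step 6: cell (1,3)='.' (+0 fires, +2 burnt)
  fire out at step 6

4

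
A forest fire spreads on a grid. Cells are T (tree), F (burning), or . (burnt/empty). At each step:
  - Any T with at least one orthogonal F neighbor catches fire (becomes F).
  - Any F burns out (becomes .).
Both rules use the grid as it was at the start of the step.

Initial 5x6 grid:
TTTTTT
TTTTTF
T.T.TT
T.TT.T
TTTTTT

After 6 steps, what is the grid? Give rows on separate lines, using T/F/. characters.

Step 1: 3 trees catch fire, 1 burn out
  TTTTTF
  TTTTF.
  T.T.TF
  T.TT.T
  TTTTTT
Step 2: 4 trees catch fire, 3 burn out
  TTTTF.
  TTTF..
  T.T.F.
  T.TT.F
  TTTTTT
Step 3: 3 trees catch fire, 4 burn out
  TTTF..
  TTF...
  T.T...
  T.TT..
  TTTTTF
Step 4: 4 trees catch fire, 3 burn out
  TTF...
  TF....
  T.F...
  T.TT..
  TTTTF.
Step 5: 4 trees catch fire, 4 burn out
  TF....
  F.....
  T.....
  T.FT..
  TTTF..
Step 6: 4 trees catch fire, 4 burn out
  F.....
  ......
  F.....
  T..F..
  TTF...

F.....
......
F.....
T..F..
TTF...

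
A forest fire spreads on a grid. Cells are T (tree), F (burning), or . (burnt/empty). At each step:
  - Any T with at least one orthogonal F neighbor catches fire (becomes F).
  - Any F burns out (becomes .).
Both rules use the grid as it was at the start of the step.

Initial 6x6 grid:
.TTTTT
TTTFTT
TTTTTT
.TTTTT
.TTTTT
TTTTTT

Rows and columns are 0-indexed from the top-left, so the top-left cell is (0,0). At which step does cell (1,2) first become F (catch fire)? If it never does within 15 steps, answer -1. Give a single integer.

Step 1: cell (1,2)='F' (+4 fires, +1 burnt)
  -> target ignites at step 1
Step 2: cell (1,2)='.' (+7 fires, +4 burnt)
Step 3: cell (1,2)='.' (+8 fires, +7 burnt)
Step 4: cell (1,2)='.' (+6 fires, +8 burnt)
Step 5: cell (1,2)='.' (+4 fires, +6 burnt)
Step 6: cell (1,2)='.' (+2 fires, +4 burnt)
Step 7: cell (1,2)='.' (+1 fires, +2 burnt)
Step 8: cell (1,2)='.' (+0 fires, +1 burnt)
  fire out at step 8

1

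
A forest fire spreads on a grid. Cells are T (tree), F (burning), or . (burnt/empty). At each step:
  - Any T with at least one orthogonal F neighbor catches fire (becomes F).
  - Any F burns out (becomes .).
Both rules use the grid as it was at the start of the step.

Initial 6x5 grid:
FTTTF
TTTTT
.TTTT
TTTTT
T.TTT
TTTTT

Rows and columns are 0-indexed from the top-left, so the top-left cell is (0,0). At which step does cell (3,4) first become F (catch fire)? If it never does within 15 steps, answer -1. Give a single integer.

Step 1: cell (3,4)='T' (+4 fires, +2 burnt)
Step 2: cell (3,4)='T' (+4 fires, +4 burnt)
Step 3: cell (3,4)='F' (+4 fires, +4 burnt)
  -> target ignites at step 3
Step 4: cell (3,4)='.' (+4 fires, +4 burnt)
Step 5: cell (3,4)='.' (+4 fires, +4 burnt)
Step 6: cell (3,4)='.' (+3 fires, +4 burnt)
Step 7: cell (3,4)='.' (+2 fires, +3 burnt)
Step 8: cell (3,4)='.' (+1 fires, +2 burnt)
Step 9: cell (3,4)='.' (+0 fires, +1 burnt)
  fire out at step 9

3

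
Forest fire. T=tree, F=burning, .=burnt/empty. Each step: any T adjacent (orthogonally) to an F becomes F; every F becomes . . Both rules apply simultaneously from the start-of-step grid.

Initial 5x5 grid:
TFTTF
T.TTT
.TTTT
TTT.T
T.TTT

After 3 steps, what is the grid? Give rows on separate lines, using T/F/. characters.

Step 1: 4 trees catch fire, 2 burn out
  F.FF.
  T.TTF
  .TTTT
  TTT.T
  T.TTT
Step 2: 4 trees catch fire, 4 burn out
  .....
  F.FF.
  .TTTF
  TTT.T
  T.TTT
Step 3: 3 trees catch fire, 4 burn out
  .....
  .....
  .TFF.
  TTT.F
  T.TTT

.....
.....
.TFF.
TTT.F
T.TTT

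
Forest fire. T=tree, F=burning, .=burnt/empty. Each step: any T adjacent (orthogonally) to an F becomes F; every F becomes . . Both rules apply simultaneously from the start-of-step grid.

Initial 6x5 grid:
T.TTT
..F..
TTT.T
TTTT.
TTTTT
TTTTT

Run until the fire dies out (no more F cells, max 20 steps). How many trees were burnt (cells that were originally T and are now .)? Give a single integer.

Step 1: +2 fires, +1 burnt (F count now 2)
Step 2: +3 fires, +2 burnt (F count now 3)
Step 3: +5 fires, +3 burnt (F count now 5)
Step 4: +4 fires, +5 burnt (F count now 4)
Step 5: +4 fires, +4 burnt (F count now 4)
Step 6: +2 fires, +4 burnt (F count now 2)
Step 7: +0 fires, +2 burnt (F count now 0)
Fire out after step 7
Initially T: 22, now '.': 28
Total burnt (originally-T cells now '.'): 20

Answer: 20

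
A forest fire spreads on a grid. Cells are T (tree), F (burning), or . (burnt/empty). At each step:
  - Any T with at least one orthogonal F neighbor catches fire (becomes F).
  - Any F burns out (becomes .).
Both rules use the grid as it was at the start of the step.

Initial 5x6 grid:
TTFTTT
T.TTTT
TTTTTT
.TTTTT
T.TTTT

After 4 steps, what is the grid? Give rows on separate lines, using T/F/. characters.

Step 1: 3 trees catch fire, 1 burn out
  TF.FTT
  T.FTTT
  TTTTTT
  .TTTTT
  T.TTTT
Step 2: 4 trees catch fire, 3 burn out
  F...FT
  T..FTT
  TTFTTT
  .TTTTT
  T.TTTT
Step 3: 6 trees catch fire, 4 burn out
  .....F
  F...FT
  TF.FTT
  .TFTTT
  T.TTTT
Step 4: 6 trees catch fire, 6 burn out
  ......
  .....F
  F...FT
  .F.FTT
  T.FTTT

......
.....F
F...FT
.F.FTT
T.FTTT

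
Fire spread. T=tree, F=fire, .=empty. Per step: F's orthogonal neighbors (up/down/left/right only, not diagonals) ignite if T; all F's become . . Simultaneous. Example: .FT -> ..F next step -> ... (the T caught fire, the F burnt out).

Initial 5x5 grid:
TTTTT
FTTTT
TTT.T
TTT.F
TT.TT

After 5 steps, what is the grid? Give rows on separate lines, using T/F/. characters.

Step 1: 5 trees catch fire, 2 burn out
  FTTTT
  .FTTT
  FTT.F
  TTT..
  TT.TF
Step 2: 6 trees catch fire, 5 burn out
  .FTTT
  ..FTF
  .FT..
  FTT..
  TT.F.
Step 3: 6 trees catch fire, 6 burn out
  ..FTF
  ...F.
  ..F..
  .FT..
  FT...
Step 4: 3 trees catch fire, 6 burn out
  ...F.
  .....
  .....
  ..F..
  .F...
Step 5: 0 trees catch fire, 3 burn out
  .....
  .....
  .....
  .....
  .....

.....
.....
.....
.....
.....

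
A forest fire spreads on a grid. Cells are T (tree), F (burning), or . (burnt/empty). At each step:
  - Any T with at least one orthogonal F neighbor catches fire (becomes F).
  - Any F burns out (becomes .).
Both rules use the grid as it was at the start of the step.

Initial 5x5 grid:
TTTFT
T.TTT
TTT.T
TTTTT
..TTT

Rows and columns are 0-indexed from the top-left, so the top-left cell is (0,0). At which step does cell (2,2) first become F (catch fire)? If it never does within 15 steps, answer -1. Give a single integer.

Step 1: cell (2,2)='T' (+3 fires, +1 burnt)
Step 2: cell (2,2)='T' (+3 fires, +3 burnt)
Step 3: cell (2,2)='F' (+3 fires, +3 burnt)
  -> target ignites at step 3
Step 4: cell (2,2)='.' (+4 fires, +3 burnt)
Step 5: cell (2,2)='.' (+5 fires, +4 burnt)
Step 6: cell (2,2)='.' (+2 fires, +5 burnt)
Step 7: cell (2,2)='.' (+0 fires, +2 burnt)
  fire out at step 7

3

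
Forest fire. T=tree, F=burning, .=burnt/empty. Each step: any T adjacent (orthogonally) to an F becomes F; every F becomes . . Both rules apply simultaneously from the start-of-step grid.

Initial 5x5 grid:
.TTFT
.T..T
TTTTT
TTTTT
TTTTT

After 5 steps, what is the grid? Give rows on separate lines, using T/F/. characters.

Step 1: 2 trees catch fire, 1 burn out
  .TF.F
  .T..T
  TTTTT
  TTTTT
  TTTTT
Step 2: 2 trees catch fire, 2 burn out
  .F...
  .T..F
  TTTTT
  TTTTT
  TTTTT
Step 3: 2 trees catch fire, 2 burn out
  .....
  .F...
  TTTTF
  TTTTT
  TTTTT
Step 4: 3 trees catch fire, 2 burn out
  .....
  .....
  TFTF.
  TTTTF
  TTTTT
Step 5: 5 trees catch fire, 3 burn out
  .....
  .....
  F.F..
  TFTF.
  TTTTF

.....
.....
F.F..
TFTF.
TTTTF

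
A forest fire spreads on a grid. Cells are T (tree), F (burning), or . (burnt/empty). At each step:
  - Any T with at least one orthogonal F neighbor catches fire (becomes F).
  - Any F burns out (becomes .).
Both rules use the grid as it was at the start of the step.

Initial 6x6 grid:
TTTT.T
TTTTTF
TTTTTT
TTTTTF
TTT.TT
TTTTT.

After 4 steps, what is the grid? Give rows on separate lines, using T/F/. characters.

Step 1: 5 trees catch fire, 2 burn out
  TTTT.F
  TTTTF.
  TTTTTF
  TTTTF.
  TTT.TF
  TTTTT.
Step 2: 4 trees catch fire, 5 burn out
  TTTT..
  TTTF..
  TTTTF.
  TTTF..
  TTT.F.
  TTTTT.
Step 3: 5 trees catch fire, 4 burn out
  TTTF..
  TTF...
  TTTF..
  TTF...
  TTT...
  TTTTF.
Step 4: 6 trees catch fire, 5 burn out
  TTF...
  TF....
  TTF...
  TF....
  TTF...
  TTTF..

TTF...
TF....
TTF...
TF....
TTF...
TTTF..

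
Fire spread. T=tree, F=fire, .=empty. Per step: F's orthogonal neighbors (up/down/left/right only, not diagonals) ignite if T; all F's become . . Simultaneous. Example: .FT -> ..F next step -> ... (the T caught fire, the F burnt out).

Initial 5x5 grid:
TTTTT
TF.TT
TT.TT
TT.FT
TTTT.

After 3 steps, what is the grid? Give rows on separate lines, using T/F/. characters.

Step 1: 6 trees catch fire, 2 burn out
  TFTTT
  F..TT
  TF.FT
  TT..F
  TTTF.
Step 2: 7 trees catch fire, 6 burn out
  F.FTT
  ...FT
  F...F
  TF...
  TTF..
Step 3: 4 trees catch fire, 7 burn out
  ...FT
  ....F
  .....
  F....
  TF...

...FT
....F
.....
F....
TF...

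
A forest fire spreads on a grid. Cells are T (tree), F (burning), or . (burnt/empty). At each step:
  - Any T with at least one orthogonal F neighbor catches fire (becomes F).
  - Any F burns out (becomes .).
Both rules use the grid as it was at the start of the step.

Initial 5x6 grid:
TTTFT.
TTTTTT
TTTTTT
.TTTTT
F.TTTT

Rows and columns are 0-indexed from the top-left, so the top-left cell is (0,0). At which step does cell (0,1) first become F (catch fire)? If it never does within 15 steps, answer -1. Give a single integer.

Step 1: cell (0,1)='T' (+3 fires, +2 burnt)
Step 2: cell (0,1)='F' (+4 fires, +3 burnt)
  -> target ignites at step 2
Step 3: cell (0,1)='.' (+6 fires, +4 burnt)
Step 4: cell (0,1)='.' (+6 fires, +6 burnt)
Step 5: cell (0,1)='.' (+5 fires, +6 burnt)
Step 6: cell (0,1)='.' (+1 fires, +5 burnt)
Step 7: cell (0,1)='.' (+0 fires, +1 burnt)
  fire out at step 7

2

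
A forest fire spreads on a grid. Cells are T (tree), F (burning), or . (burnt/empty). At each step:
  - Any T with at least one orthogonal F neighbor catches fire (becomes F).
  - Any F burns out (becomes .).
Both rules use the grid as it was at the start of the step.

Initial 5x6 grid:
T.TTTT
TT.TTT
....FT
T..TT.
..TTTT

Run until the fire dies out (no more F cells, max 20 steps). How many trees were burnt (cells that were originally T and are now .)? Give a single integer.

Answer: 14

Derivation:
Step 1: +3 fires, +1 burnt (F count now 3)
Step 2: +5 fires, +3 burnt (F count now 5)
Step 3: +4 fires, +5 burnt (F count now 4)
Step 4: +2 fires, +4 burnt (F count now 2)
Step 5: +0 fires, +2 burnt (F count now 0)
Fire out after step 5
Initially T: 18, now '.': 26
Total burnt (originally-T cells now '.'): 14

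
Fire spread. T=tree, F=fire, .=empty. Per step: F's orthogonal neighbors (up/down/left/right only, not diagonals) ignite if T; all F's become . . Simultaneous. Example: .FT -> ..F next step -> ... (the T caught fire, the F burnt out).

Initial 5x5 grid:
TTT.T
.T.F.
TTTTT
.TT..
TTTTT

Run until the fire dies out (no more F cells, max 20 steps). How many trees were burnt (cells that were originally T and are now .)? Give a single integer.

Answer: 16

Derivation:
Step 1: +1 fires, +1 burnt (F count now 1)
Step 2: +2 fires, +1 burnt (F count now 2)
Step 3: +2 fires, +2 burnt (F count now 2)
Step 4: +4 fires, +2 burnt (F count now 4)
Step 5: +3 fires, +4 burnt (F count now 3)
Step 6: +4 fires, +3 burnt (F count now 4)
Step 7: +0 fires, +4 burnt (F count now 0)
Fire out after step 7
Initially T: 17, now '.': 24
Total burnt (originally-T cells now '.'): 16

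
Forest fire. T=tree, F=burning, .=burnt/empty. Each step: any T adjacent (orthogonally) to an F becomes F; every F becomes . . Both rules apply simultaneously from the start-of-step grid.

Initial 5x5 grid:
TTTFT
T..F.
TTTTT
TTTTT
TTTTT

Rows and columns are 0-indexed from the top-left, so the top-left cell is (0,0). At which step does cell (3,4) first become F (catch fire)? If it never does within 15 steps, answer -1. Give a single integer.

Step 1: cell (3,4)='T' (+3 fires, +2 burnt)
Step 2: cell (3,4)='T' (+4 fires, +3 burnt)
Step 3: cell (3,4)='F' (+5 fires, +4 burnt)
  -> target ignites at step 3
Step 4: cell (3,4)='.' (+5 fires, +5 burnt)
Step 5: cell (3,4)='.' (+2 fires, +5 burnt)
Step 6: cell (3,4)='.' (+1 fires, +2 burnt)
Step 7: cell (3,4)='.' (+0 fires, +1 burnt)
  fire out at step 7

3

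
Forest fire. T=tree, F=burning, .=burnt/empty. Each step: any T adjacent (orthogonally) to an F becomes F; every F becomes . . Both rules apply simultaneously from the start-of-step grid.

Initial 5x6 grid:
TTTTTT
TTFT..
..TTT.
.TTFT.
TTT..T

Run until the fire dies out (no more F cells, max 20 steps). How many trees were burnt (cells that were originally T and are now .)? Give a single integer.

Answer: 18

Derivation:
Step 1: +7 fires, +2 burnt (F count now 7)
Step 2: +6 fires, +7 burnt (F count now 6)
Step 3: +3 fires, +6 burnt (F count now 3)
Step 4: +2 fires, +3 burnt (F count now 2)
Step 5: +0 fires, +2 burnt (F count now 0)
Fire out after step 5
Initially T: 19, now '.': 29
Total burnt (originally-T cells now '.'): 18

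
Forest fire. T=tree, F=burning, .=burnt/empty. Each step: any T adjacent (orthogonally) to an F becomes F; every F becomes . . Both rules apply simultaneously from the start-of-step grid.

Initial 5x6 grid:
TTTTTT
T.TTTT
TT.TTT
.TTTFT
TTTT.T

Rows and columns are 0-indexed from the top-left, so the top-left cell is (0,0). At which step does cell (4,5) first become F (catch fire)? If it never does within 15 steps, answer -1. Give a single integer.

Step 1: cell (4,5)='T' (+3 fires, +1 burnt)
Step 2: cell (4,5)='F' (+6 fires, +3 burnt)
  -> target ignites at step 2
Step 3: cell (4,5)='.' (+5 fires, +6 burnt)
Step 4: cell (4,5)='.' (+5 fires, +5 burnt)
Step 5: cell (4,5)='.' (+3 fires, +5 burnt)
Step 6: cell (4,5)='.' (+2 fires, +3 burnt)
Step 7: cell (4,5)='.' (+1 fires, +2 burnt)
Step 8: cell (4,5)='.' (+0 fires, +1 burnt)
  fire out at step 8

2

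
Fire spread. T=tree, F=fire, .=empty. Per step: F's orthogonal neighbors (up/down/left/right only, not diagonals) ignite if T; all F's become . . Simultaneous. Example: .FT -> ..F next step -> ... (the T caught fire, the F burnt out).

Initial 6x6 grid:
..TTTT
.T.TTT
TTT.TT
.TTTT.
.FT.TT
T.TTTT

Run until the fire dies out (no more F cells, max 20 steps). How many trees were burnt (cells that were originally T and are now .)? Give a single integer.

Step 1: +2 fires, +1 burnt (F count now 2)
Step 2: +3 fires, +2 burnt (F count now 3)
Step 3: +5 fires, +3 burnt (F count now 5)
Step 4: +2 fires, +5 burnt (F count now 2)
Step 5: +3 fires, +2 burnt (F count now 3)
Step 6: +3 fires, +3 burnt (F count now 3)
Step 7: +3 fires, +3 burnt (F count now 3)
Step 8: +2 fires, +3 burnt (F count now 2)
Step 9: +1 fires, +2 burnt (F count now 1)
Step 10: +0 fires, +1 burnt (F count now 0)
Fire out after step 10
Initially T: 25, now '.': 35
Total burnt (originally-T cells now '.'): 24

Answer: 24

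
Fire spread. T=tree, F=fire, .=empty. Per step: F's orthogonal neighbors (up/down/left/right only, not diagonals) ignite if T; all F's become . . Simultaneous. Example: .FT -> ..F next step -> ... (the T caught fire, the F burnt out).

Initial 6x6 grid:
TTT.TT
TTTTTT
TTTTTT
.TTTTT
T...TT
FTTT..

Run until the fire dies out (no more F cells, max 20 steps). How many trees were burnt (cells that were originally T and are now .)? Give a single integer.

Step 1: +2 fires, +1 burnt (F count now 2)
Step 2: +1 fires, +2 burnt (F count now 1)
Step 3: +1 fires, +1 burnt (F count now 1)
Step 4: +0 fires, +1 burnt (F count now 0)
Fire out after step 4
Initially T: 28, now '.': 12
Total burnt (originally-T cells now '.'): 4

Answer: 4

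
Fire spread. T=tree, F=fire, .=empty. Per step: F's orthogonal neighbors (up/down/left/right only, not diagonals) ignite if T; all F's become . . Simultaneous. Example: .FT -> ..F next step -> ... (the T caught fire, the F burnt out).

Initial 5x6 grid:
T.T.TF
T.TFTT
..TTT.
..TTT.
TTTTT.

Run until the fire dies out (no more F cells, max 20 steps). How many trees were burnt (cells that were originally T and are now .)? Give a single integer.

Step 1: +5 fires, +2 burnt (F count now 5)
Step 2: +4 fires, +5 burnt (F count now 4)
Step 3: +3 fires, +4 burnt (F count now 3)
Step 4: +2 fires, +3 burnt (F count now 2)
Step 5: +1 fires, +2 burnt (F count now 1)
Step 6: +1 fires, +1 burnt (F count now 1)
Step 7: +0 fires, +1 burnt (F count now 0)
Fire out after step 7
Initially T: 18, now '.': 28
Total burnt (originally-T cells now '.'): 16

Answer: 16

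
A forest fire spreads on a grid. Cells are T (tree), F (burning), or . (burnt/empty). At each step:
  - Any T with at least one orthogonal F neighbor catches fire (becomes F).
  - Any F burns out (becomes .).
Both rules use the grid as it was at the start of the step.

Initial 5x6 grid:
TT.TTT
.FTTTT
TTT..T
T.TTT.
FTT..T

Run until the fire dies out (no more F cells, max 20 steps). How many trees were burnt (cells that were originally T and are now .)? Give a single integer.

Answer: 19

Derivation:
Step 1: +5 fires, +2 burnt (F count now 5)
Step 2: +5 fires, +5 burnt (F count now 5)
Step 3: +3 fires, +5 burnt (F count now 3)
Step 4: +3 fires, +3 burnt (F count now 3)
Step 5: +3 fires, +3 burnt (F count now 3)
Step 6: +0 fires, +3 burnt (F count now 0)
Fire out after step 6
Initially T: 20, now '.': 29
Total burnt (originally-T cells now '.'): 19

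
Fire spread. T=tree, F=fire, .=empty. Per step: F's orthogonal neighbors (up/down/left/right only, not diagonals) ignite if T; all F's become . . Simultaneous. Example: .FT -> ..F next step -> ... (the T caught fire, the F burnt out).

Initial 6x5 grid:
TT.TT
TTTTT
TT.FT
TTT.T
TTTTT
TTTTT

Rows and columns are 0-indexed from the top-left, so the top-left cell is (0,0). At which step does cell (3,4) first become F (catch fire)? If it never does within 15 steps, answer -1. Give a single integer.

Step 1: cell (3,4)='T' (+2 fires, +1 burnt)
Step 2: cell (3,4)='F' (+4 fires, +2 burnt)
  -> target ignites at step 2
Step 3: cell (3,4)='.' (+3 fires, +4 burnt)
Step 4: cell (3,4)='.' (+5 fires, +3 burnt)
Step 5: cell (3,4)='.' (+5 fires, +5 burnt)
Step 6: cell (3,4)='.' (+4 fires, +5 burnt)
Step 7: cell (3,4)='.' (+2 fires, +4 burnt)
Step 8: cell (3,4)='.' (+1 fires, +2 burnt)
Step 9: cell (3,4)='.' (+0 fires, +1 burnt)
  fire out at step 9

2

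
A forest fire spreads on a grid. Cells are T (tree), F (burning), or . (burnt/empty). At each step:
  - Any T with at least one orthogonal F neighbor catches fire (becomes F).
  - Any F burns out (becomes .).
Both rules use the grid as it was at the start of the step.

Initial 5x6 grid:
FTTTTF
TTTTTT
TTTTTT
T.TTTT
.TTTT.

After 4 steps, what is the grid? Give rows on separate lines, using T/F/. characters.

Step 1: 4 trees catch fire, 2 burn out
  .FTTF.
  FTTTTF
  TTTTTT
  T.TTTT
  .TTTT.
Step 2: 6 trees catch fire, 4 burn out
  ..FF..
  .FTTF.
  FTTTTF
  T.TTTT
  .TTTT.
Step 3: 6 trees catch fire, 6 burn out
  ......
  ..FF..
  .FTTF.
  F.TTTF
  .TTTT.
Step 4: 3 trees catch fire, 6 burn out
  ......
  ......
  ..FF..
  ..TTF.
  .TTTT.

......
......
..FF..
..TTF.
.TTTT.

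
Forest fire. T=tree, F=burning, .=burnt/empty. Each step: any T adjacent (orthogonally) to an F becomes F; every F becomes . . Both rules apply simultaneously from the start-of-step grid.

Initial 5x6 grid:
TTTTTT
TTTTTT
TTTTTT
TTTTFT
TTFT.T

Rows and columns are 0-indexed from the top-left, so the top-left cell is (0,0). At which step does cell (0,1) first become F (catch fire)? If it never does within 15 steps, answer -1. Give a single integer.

Step 1: cell (0,1)='T' (+6 fires, +2 burnt)
Step 2: cell (0,1)='T' (+7 fires, +6 burnt)
Step 3: cell (0,1)='T' (+6 fires, +7 burnt)
Step 4: cell (0,1)='T' (+5 fires, +6 burnt)
Step 5: cell (0,1)='F' (+2 fires, +5 burnt)
  -> target ignites at step 5
Step 6: cell (0,1)='.' (+1 fires, +2 burnt)
Step 7: cell (0,1)='.' (+0 fires, +1 burnt)
  fire out at step 7

5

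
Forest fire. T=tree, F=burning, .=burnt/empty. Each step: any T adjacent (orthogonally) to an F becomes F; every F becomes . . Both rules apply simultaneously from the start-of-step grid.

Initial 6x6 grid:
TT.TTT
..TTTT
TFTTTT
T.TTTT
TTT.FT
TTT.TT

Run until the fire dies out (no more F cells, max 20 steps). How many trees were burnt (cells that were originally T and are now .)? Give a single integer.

Step 1: +5 fires, +2 burnt (F count now 5)
Step 2: +8 fires, +5 burnt (F count now 8)
Step 3: +5 fires, +8 burnt (F count now 5)
Step 4: +6 fires, +5 burnt (F count now 6)
Step 5: +2 fires, +6 burnt (F count now 2)
Step 6: +0 fires, +2 burnt (F count now 0)
Fire out after step 6
Initially T: 28, now '.': 34
Total burnt (originally-T cells now '.'): 26

Answer: 26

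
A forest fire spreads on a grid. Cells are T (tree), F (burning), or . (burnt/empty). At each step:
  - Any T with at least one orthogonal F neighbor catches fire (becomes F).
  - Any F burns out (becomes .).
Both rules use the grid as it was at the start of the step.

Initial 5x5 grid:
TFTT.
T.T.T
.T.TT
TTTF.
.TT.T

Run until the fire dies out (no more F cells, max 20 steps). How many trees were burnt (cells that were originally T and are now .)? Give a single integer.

Answer: 14

Derivation:
Step 1: +4 fires, +2 burnt (F count now 4)
Step 2: +6 fires, +4 burnt (F count now 6)
Step 3: +4 fires, +6 burnt (F count now 4)
Step 4: +0 fires, +4 burnt (F count now 0)
Fire out after step 4
Initially T: 15, now '.': 24
Total burnt (originally-T cells now '.'): 14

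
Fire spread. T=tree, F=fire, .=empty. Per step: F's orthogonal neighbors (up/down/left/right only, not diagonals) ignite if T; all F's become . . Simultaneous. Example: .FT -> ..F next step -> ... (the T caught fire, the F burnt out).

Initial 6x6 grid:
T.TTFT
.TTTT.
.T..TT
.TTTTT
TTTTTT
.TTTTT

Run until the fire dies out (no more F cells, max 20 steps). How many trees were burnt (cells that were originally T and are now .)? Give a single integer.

Step 1: +3 fires, +1 burnt (F count now 3)
Step 2: +3 fires, +3 burnt (F count now 3)
Step 3: +3 fires, +3 burnt (F count now 3)
Step 4: +4 fires, +3 burnt (F count now 4)
Step 5: +5 fires, +4 burnt (F count now 5)
Step 6: +4 fires, +5 burnt (F count now 4)
Step 7: +2 fires, +4 burnt (F count now 2)
Step 8: +2 fires, +2 burnt (F count now 2)
Step 9: +0 fires, +2 burnt (F count now 0)
Fire out after step 9
Initially T: 27, now '.': 35
Total burnt (originally-T cells now '.'): 26

Answer: 26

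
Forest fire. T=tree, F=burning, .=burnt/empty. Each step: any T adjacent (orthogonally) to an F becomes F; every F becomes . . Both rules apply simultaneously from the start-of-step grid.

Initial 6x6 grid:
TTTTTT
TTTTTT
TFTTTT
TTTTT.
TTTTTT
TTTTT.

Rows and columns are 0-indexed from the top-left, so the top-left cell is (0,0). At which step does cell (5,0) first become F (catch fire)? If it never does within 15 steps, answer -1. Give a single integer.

Step 1: cell (5,0)='T' (+4 fires, +1 burnt)
Step 2: cell (5,0)='T' (+7 fires, +4 burnt)
Step 3: cell (5,0)='T' (+8 fires, +7 burnt)
Step 4: cell (5,0)='F' (+7 fires, +8 burnt)
  -> target ignites at step 4
Step 5: cell (5,0)='.' (+4 fires, +7 burnt)
Step 6: cell (5,0)='.' (+3 fires, +4 burnt)
Step 7: cell (5,0)='.' (+0 fires, +3 burnt)
  fire out at step 7

4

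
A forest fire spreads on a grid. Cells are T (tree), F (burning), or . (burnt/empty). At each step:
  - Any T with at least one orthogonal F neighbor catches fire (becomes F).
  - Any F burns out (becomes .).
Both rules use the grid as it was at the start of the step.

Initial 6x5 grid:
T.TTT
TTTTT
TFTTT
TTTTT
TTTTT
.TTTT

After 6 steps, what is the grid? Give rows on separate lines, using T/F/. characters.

Step 1: 4 trees catch fire, 1 burn out
  T.TTT
  TFTTT
  F.FTT
  TFTTT
  TTTTT
  .TTTT
Step 2: 6 trees catch fire, 4 burn out
  T.TTT
  F.FTT
  ...FT
  F.FTT
  TFTTT
  .TTTT
Step 3: 8 trees catch fire, 6 burn out
  F.FTT
  ...FT
  ....F
  ...FT
  F.FTT
  .FTTT
Step 4: 5 trees catch fire, 8 burn out
  ...FT
  ....F
  .....
  ....F
  ...FT
  ..FTT
Step 5: 3 trees catch fire, 5 burn out
  ....F
  .....
  .....
  .....
  ....F
  ...FT
Step 6: 1 trees catch fire, 3 burn out
  .....
  .....
  .....
  .....
  .....
  ....F

.....
.....
.....
.....
.....
....F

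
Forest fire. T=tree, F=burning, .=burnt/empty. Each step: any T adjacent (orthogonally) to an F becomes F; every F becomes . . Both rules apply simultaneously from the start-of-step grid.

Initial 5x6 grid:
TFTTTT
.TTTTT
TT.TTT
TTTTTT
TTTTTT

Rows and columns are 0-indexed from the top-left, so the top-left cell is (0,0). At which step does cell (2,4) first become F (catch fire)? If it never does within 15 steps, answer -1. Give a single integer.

Step 1: cell (2,4)='T' (+3 fires, +1 burnt)
Step 2: cell (2,4)='T' (+3 fires, +3 burnt)
Step 3: cell (2,4)='T' (+4 fires, +3 burnt)
Step 4: cell (2,4)='T' (+6 fires, +4 burnt)
Step 5: cell (2,4)='F' (+5 fires, +6 burnt)
  -> target ignites at step 5
Step 6: cell (2,4)='.' (+3 fires, +5 burnt)
Step 7: cell (2,4)='.' (+2 fires, +3 burnt)
Step 8: cell (2,4)='.' (+1 fires, +2 burnt)
Step 9: cell (2,4)='.' (+0 fires, +1 burnt)
  fire out at step 9

5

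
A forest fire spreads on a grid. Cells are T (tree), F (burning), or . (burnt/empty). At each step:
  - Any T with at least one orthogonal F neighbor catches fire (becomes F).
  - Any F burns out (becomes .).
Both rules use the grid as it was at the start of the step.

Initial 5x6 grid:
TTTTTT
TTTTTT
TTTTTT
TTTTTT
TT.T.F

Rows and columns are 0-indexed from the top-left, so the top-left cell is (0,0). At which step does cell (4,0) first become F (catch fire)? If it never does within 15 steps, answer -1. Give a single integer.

Step 1: cell (4,0)='T' (+1 fires, +1 burnt)
Step 2: cell (4,0)='T' (+2 fires, +1 burnt)
Step 3: cell (4,0)='T' (+3 fires, +2 burnt)
Step 4: cell (4,0)='T' (+5 fires, +3 burnt)
Step 5: cell (4,0)='T' (+4 fires, +5 burnt)
Step 6: cell (4,0)='T' (+5 fires, +4 burnt)
Step 7: cell (4,0)='F' (+4 fires, +5 burnt)
  -> target ignites at step 7
Step 8: cell (4,0)='.' (+2 fires, +4 burnt)
Step 9: cell (4,0)='.' (+1 fires, +2 burnt)
Step 10: cell (4,0)='.' (+0 fires, +1 burnt)
  fire out at step 10

7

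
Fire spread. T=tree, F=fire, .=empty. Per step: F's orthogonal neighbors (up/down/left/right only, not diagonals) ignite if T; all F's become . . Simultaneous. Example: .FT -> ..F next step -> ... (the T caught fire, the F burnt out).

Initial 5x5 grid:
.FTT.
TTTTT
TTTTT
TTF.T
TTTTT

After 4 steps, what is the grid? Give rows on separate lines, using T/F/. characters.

Step 1: 5 trees catch fire, 2 burn out
  ..FT.
  TFTTT
  TTFTT
  TF..T
  TTFTT
Step 2: 8 trees catch fire, 5 burn out
  ...F.
  F.FTT
  TF.FT
  F...T
  TF.FT
Step 3: 5 trees catch fire, 8 burn out
  .....
  ...FT
  F...F
  ....T
  F...F
Step 4: 2 trees catch fire, 5 burn out
  .....
  ....F
  .....
  ....F
  .....

.....
....F
.....
....F
.....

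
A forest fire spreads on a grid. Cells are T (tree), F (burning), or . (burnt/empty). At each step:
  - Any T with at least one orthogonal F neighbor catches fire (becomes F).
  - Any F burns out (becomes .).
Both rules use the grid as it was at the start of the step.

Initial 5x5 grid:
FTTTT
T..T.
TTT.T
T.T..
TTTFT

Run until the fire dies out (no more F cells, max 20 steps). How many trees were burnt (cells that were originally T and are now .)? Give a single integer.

Step 1: +4 fires, +2 burnt (F count now 4)
Step 2: +4 fires, +4 burnt (F count now 4)
Step 3: +5 fires, +4 burnt (F count now 5)
Step 4: +2 fires, +5 burnt (F count now 2)
Step 5: +0 fires, +2 burnt (F count now 0)
Fire out after step 5
Initially T: 16, now '.': 24
Total burnt (originally-T cells now '.'): 15

Answer: 15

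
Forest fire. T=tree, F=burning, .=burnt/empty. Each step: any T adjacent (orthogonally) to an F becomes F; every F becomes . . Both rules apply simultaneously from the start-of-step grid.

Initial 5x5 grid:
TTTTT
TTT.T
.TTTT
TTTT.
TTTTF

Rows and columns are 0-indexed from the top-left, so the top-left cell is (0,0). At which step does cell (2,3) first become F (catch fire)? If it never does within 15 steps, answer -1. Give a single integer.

Step 1: cell (2,3)='T' (+1 fires, +1 burnt)
Step 2: cell (2,3)='T' (+2 fires, +1 burnt)
Step 3: cell (2,3)='F' (+3 fires, +2 burnt)
  -> target ignites at step 3
Step 4: cell (2,3)='.' (+4 fires, +3 burnt)
Step 5: cell (2,3)='.' (+4 fires, +4 burnt)
Step 6: cell (2,3)='.' (+3 fires, +4 burnt)
Step 7: cell (2,3)='.' (+3 fires, +3 burnt)
Step 8: cell (2,3)='.' (+1 fires, +3 burnt)
Step 9: cell (2,3)='.' (+0 fires, +1 burnt)
  fire out at step 9

3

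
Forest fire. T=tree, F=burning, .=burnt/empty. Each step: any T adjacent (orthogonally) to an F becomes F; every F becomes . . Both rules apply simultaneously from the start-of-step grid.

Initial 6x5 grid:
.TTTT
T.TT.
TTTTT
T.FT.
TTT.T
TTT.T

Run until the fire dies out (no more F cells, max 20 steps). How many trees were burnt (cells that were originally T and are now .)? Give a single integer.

Answer: 20

Derivation:
Step 1: +3 fires, +1 burnt (F count now 3)
Step 2: +5 fires, +3 burnt (F count now 5)
Step 3: +6 fires, +5 burnt (F count now 6)
Step 4: +5 fires, +6 burnt (F count now 5)
Step 5: +1 fires, +5 burnt (F count now 1)
Step 6: +0 fires, +1 burnt (F count now 0)
Fire out after step 6
Initially T: 22, now '.': 28
Total burnt (originally-T cells now '.'): 20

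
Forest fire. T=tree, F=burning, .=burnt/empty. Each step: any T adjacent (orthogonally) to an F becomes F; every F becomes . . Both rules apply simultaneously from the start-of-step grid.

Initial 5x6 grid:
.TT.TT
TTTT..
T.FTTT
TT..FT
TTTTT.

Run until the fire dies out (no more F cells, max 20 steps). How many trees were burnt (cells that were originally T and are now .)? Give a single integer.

Step 1: +5 fires, +2 burnt (F count now 5)
Step 2: +5 fires, +5 burnt (F count now 5)
Step 3: +3 fires, +5 burnt (F count now 3)
Step 4: +2 fires, +3 burnt (F count now 2)
Step 5: +3 fires, +2 burnt (F count now 3)
Step 6: +0 fires, +3 burnt (F count now 0)
Fire out after step 6
Initially T: 20, now '.': 28
Total burnt (originally-T cells now '.'): 18

Answer: 18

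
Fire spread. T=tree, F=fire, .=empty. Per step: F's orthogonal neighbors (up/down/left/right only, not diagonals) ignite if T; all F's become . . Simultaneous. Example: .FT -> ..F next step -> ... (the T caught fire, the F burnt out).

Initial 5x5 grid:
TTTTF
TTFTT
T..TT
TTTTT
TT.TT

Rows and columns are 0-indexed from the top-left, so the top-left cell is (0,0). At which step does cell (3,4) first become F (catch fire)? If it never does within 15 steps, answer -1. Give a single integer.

Step 1: cell (3,4)='T' (+5 fires, +2 burnt)
Step 2: cell (3,4)='T' (+4 fires, +5 burnt)
Step 3: cell (3,4)='F' (+4 fires, +4 burnt)
  -> target ignites at step 3
Step 4: cell (3,4)='.' (+4 fires, +4 burnt)
Step 5: cell (3,4)='.' (+2 fires, +4 burnt)
Step 6: cell (3,4)='.' (+1 fires, +2 burnt)
Step 7: cell (3,4)='.' (+0 fires, +1 burnt)
  fire out at step 7

3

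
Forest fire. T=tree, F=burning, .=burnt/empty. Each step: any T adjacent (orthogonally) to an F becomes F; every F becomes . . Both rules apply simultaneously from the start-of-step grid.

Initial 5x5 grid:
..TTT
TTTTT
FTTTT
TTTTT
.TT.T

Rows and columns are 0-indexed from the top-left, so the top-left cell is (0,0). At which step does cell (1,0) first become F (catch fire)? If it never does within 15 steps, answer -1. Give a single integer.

Step 1: cell (1,0)='F' (+3 fires, +1 burnt)
  -> target ignites at step 1
Step 2: cell (1,0)='.' (+3 fires, +3 burnt)
Step 3: cell (1,0)='.' (+4 fires, +3 burnt)
Step 4: cell (1,0)='.' (+5 fires, +4 burnt)
Step 5: cell (1,0)='.' (+3 fires, +5 burnt)
Step 6: cell (1,0)='.' (+2 fires, +3 burnt)
Step 7: cell (1,0)='.' (+0 fires, +2 burnt)
  fire out at step 7

1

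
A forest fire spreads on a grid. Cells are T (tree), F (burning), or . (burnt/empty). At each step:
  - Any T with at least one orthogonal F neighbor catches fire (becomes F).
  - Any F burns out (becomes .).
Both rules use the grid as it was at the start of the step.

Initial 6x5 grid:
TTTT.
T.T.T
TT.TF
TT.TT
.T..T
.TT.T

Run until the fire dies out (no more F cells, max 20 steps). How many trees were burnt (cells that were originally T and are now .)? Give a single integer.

Step 1: +3 fires, +1 burnt (F count now 3)
Step 2: +2 fires, +3 burnt (F count now 2)
Step 3: +1 fires, +2 burnt (F count now 1)
Step 4: +0 fires, +1 burnt (F count now 0)
Fire out after step 4
Initially T: 19, now '.': 17
Total burnt (originally-T cells now '.'): 6

Answer: 6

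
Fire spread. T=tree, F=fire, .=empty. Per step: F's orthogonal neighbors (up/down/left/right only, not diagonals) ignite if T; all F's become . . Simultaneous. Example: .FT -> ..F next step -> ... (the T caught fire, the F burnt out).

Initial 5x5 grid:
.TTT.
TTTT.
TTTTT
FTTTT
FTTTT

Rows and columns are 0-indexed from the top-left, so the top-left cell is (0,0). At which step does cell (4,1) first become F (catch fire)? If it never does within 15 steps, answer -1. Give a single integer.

Step 1: cell (4,1)='F' (+3 fires, +2 burnt)
  -> target ignites at step 1
Step 2: cell (4,1)='.' (+4 fires, +3 burnt)
Step 3: cell (4,1)='.' (+4 fires, +4 burnt)
Step 4: cell (4,1)='.' (+5 fires, +4 burnt)
Step 5: cell (4,1)='.' (+3 fires, +5 burnt)
Step 6: cell (4,1)='.' (+1 fires, +3 burnt)
Step 7: cell (4,1)='.' (+0 fires, +1 burnt)
  fire out at step 7

1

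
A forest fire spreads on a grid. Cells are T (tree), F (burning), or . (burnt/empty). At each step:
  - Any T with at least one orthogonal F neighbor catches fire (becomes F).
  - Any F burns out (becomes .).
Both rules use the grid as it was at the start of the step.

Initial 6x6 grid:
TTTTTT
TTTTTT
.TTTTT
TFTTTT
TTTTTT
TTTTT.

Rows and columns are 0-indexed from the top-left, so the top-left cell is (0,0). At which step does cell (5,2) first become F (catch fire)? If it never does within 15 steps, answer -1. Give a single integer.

Step 1: cell (5,2)='T' (+4 fires, +1 burnt)
Step 2: cell (5,2)='T' (+6 fires, +4 burnt)
Step 3: cell (5,2)='F' (+8 fires, +6 burnt)
  -> target ignites at step 3
Step 4: cell (5,2)='.' (+7 fires, +8 burnt)
Step 5: cell (5,2)='.' (+5 fires, +7 burnt)
Step 6: cell (5,2)='.' (+2 fires, +5 burnt)
Step 7: cell (5,2)='.' (+1 fires, +2 burnt)
Step 8: cell (5,2)='.' (+0 fires, +1 burnt)
  fire out at step 8

3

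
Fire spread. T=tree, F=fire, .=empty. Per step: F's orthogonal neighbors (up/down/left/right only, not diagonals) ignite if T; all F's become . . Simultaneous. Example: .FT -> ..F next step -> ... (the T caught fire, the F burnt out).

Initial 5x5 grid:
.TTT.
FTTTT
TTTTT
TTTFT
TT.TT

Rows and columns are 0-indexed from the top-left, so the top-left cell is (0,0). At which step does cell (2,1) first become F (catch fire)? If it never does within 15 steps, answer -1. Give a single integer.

Step 1: cell (2,1)='T' (+6 fires, +2 burnt)
Step 2: cell (2,1)='F' (+9 fires, +6 burnt)
  -> target ignites at step 2
Step 3: cell (2,1)='.' (+5 fires, +9 burnt)
Step 4: cell (2,1)='.' (+0 fires, +5 burnt)
  fire out at step 4

2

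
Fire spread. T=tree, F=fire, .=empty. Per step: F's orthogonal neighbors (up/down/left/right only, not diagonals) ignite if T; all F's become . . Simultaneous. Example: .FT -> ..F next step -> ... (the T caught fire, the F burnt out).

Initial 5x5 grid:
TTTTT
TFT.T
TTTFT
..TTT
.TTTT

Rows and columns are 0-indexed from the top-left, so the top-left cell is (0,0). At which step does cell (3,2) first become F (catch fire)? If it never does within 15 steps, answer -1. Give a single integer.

Step 1: cell (3,2)='T' (+7 fires, +2 burnt)
Step 2: cell (3,2)='F' (+7 fires, +7 burnt)
  -> target ignites at step 2
Step 3: cell (3,2)='.' (+4 fires, +7 burnt)
Step 4: cell (3,2)='.' (+1 fires, +4 burnt)
Step 5: cell (3,2)='.' (+0 fires, +1 burnt)
  fire out at step 5

2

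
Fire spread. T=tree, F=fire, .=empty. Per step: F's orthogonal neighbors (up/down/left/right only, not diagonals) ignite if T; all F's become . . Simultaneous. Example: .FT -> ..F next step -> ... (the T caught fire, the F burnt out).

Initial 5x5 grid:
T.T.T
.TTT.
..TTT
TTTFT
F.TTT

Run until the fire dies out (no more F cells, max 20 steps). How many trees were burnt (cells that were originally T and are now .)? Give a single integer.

Step 1: +5 fires, +2 burnt (F count now 5)
Step 2: +6 fires, +5 burnt (F count now 6)
Step 3: +1 fires, +6 burnt (F count now 1)
Step 4: +2 fires, +1 burnt (F count now 2)
Step 5: +0 fires, +2 burnt (F count now 0)
Fire out after step 5
Initially T: 16, now '.': 23
Total burnt (originally-T cells now '.'): 14

Answer: 14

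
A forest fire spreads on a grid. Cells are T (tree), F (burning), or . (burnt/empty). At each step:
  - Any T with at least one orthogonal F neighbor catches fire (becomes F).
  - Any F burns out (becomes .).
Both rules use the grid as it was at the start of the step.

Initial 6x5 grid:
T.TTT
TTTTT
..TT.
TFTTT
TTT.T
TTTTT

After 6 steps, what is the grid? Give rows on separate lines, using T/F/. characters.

Step 1: 3 trees catch fire, 1 burn out
  T.TTT
  TTTTT
  ..TT.
  F.FTT
  TFT.T
  TTTTT
Step 2: 5 trees catch fire, 3 burn out
  T.TTT
  TTTTT
  ..FT.
  ...FT
  F.F.T
  TFTTT
Step 3: 5 trees catch fire, 5 burn out
  T.TTT
  TTFTT
  ...F.
  ....F
  ....T
  F.FTT
Step 4: 5 trees catch fire, 5 burn out
  T.FTT
  TF.FT
  .....
  .....
  ....F
  ...FT
Step 5: 4 trees catch fire, 5 burn out
  T..FT
  F...F
  .....
  .....
  .....
  ....F
Step 6: 2 trees catch fire, 4 burn out
  F...F
  .....
  .....
  .....
  .....
  .....

F...F
.....
.....
.....
.....
.....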